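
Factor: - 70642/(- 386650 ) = 5^(-2) * 13^2*37^(  -  1) = 169/925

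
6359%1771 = 1046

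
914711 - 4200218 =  - 3285507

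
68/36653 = 68/36653= 0.00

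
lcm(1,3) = 3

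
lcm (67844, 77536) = 542752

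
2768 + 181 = 2949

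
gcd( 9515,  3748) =1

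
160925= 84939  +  75986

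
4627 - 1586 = 3041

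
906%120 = 66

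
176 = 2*88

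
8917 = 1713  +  7204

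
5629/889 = 5629/889 = 6.33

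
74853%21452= 10497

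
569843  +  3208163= 3778006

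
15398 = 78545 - 63147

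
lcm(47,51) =2397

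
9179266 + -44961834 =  - 35782568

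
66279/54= 1227+7/18 = 1227.39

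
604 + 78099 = 78703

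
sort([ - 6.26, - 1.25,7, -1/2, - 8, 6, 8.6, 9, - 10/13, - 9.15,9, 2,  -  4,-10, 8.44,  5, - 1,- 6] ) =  [ - 10,  -  9.15, - 8,  -  6.26, - 6,-4, - 1.25, -1, - 10/13, - 1/2,2, 5, 6,  7,  8.44, 8.6, 9,9]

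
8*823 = 6584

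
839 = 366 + 473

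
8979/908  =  8979/908=9.89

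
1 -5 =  - 4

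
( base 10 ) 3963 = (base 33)3l3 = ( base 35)388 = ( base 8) 7573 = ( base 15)1293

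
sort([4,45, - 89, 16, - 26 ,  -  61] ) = [ - 89,  -  61,  -  26, 4, 16 , 45]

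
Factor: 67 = 67^1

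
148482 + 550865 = 699347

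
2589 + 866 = 3455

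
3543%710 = 703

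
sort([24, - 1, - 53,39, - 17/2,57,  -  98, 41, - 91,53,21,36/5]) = [- 98, - 91, - 53 ,-17/2, - 1 , 36/5,  21,24,  39 , 41,53, 57 ] 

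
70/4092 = 35/2046 =0.02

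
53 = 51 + 2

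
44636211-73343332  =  -28707121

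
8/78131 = 8/78131 = 0.00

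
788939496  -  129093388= 659846108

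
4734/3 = 1578= 1578.00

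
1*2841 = 2841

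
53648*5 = 268240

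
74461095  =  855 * 87089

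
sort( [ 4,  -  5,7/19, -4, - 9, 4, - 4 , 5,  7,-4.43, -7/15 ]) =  [-9, - 5, - 4.43, - 4, - 4,-7/15,7/19,4,4,  5, 7]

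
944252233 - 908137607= 36114626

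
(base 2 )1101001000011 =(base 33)65o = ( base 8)15103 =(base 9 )10200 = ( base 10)6723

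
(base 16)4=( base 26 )4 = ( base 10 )4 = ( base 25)4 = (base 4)10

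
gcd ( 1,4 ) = 1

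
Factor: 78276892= 2^2*1223^1*16001^1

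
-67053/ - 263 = 67053/263=254.95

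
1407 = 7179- 5772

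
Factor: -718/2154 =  - 3^(- 1 ) =-  1/3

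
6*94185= 565110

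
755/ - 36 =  - 755/36 = -  20.97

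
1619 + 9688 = 11307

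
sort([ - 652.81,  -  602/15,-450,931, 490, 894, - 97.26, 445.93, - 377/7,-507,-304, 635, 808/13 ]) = [ - 652.81, - 507, - 450 ,  -  304,  -  97.26, - 377/7 , - 602/15, 808/13, 445.93,490,635 , 894,931]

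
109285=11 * 9935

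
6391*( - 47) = -300377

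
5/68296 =5/68296 = 0.00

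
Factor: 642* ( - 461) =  - 2^1 * 3^1* 107^1*461^1 = -  295962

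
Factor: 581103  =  3^2*64567^1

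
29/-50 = - 29/50 = - 0.58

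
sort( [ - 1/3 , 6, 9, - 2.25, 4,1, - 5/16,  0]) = [ - 2.25, - 1/3,-5/16 , 0,1, 4,6,9]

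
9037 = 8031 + 1006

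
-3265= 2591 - 5856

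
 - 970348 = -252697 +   -  717651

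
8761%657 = 220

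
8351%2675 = 326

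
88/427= 88/427= 0.21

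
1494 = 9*166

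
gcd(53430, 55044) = 6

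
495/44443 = 495/44443  =  0.01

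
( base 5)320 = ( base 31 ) 2n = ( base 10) 85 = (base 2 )1010101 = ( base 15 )5A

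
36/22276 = 9/5569 = 0.00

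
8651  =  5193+3458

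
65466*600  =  39279600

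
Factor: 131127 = 3^1*109^1*401^1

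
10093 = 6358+3735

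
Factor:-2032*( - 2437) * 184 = 911165056 = 2^7 *23^1 * 127^1*2437^1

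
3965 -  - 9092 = 13057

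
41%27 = 14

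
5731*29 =166199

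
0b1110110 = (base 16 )76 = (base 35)3D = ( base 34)3G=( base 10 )118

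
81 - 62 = 19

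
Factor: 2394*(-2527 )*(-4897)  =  2^1 * 3^2 * 7^2 * 19^3 * 59^1*83^1= 29625077286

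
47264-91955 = -44691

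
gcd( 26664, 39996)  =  13332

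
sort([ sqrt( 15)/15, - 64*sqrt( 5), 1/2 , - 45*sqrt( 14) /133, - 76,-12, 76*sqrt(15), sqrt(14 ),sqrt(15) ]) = [  -  64*sqrt( 5), - 76, - 12, - 45*sqrt( 14)/133, sqrt( 15)/15, 1/2,sqrt(14 ), sqrt( 15),  76*sqrt(15 )]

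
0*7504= 0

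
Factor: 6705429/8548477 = 3^1*7^( - 1)*17^1*1061^ ( - 1 ) * 1151^(-1)*131479^1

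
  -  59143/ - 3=19714 + 1/3 = 19714.33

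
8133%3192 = 1749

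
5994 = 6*999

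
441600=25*17664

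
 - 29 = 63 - 92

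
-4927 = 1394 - 6321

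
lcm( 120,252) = 2520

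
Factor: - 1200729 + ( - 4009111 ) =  - 2^4 *5^1* 65123^1 = - 5209840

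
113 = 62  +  51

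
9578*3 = 28734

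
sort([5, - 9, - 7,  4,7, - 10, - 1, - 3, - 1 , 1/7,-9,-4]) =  [ - 10,-9,-9,-7,  -  4 , - 3, - 1, - 1,1/7,4, 5, 7 ] 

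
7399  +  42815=50214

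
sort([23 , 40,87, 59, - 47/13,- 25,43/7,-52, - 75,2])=[  -  75, - 52,- 25,-47/13,2,43/7,23, 40,59, 87]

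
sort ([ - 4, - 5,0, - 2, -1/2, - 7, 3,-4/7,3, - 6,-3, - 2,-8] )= [- 8,  -  7 ,-6,-5  ,-4,-3 , - 2,- 2,-4/7, - 1/2, 0 , 3,3 ] 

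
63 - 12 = 51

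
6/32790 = 1/5465 = 0.00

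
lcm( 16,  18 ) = 144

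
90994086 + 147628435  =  238622521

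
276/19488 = 23/1624 = 0.01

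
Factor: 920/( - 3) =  - 2^3*3^( - 1)*5^1*23^1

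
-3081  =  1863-4944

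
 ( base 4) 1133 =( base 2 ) 1011111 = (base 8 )137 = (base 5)340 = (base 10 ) 95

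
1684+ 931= 2615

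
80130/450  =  2671/15 = 178.07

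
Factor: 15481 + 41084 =56565 = 3^3*5^1*419^1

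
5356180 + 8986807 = 14342987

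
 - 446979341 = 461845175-908824516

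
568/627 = 568/627 = 0.91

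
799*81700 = 65278300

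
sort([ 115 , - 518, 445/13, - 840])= [ - 840,  -  518,445/13,115 ] 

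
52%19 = 14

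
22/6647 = 22/6647 =0.00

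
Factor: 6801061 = 6801061^1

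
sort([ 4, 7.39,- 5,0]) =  [ - 5,0, 4 , 7.39]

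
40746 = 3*13582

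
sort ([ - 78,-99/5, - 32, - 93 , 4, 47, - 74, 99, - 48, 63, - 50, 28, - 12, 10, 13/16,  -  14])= [  -  93, -78, - 74, - 50,-48, - 32, - 99/5, - 14 , - 12, 13/16,4, 10, 28 , 47, 63,99 ] 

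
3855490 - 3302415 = 553075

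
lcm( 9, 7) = 63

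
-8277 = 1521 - 9798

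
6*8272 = 49632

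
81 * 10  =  810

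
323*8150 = 2632450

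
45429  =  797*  57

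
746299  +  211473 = 957772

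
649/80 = 8 + 9/80 = 8.11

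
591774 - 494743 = 97031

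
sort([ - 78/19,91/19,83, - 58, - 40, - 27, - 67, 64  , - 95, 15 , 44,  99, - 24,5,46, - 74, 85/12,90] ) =[ - 95, - 74, - 67,- 58, - 40,  -  27,  -  24, - 78/19,91/19, 5,85/12,15,44, 46,64, 83,90,99] 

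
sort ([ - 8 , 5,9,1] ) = [-8,1,5,9] 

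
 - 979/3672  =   - 1 + 2693/3672= - 0.27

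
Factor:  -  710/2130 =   -  1/3 = -3^(-1 )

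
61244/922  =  30622/461  =  66.43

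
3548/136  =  887/34  =  26.09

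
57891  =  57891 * 1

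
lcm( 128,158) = 10112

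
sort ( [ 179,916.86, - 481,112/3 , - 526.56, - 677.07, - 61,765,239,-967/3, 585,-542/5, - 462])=[ - 677.07, - 526.56,- 481, - 462, - 967/3, - 542/5 , - 61,112/3,179,239, 585, 765, 916.86] 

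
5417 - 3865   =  1552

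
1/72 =1/72 = 0.01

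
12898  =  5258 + 7640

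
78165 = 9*8685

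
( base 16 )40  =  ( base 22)2K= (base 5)224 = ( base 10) 64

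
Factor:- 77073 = - 3^1*23^1*1117^1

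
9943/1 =9943 = 9943.00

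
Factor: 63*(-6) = -378 = - 2^1*3^3* 7^1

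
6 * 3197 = 19182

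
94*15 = 1410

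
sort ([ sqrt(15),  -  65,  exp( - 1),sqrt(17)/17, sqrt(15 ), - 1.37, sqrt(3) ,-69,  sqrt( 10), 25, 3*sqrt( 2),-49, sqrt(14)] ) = [ - 69, - 65, - 49, - 1.37, sqrt( 17)/17,exp (-1), sqrt( 3 ), sqrt( 10),sqrt(14),sqrt (15 ) , sqrt( 15), 3 * sqrt(2), 25]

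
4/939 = 4/939 = 0.00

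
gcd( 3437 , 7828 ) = 1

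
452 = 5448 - 4996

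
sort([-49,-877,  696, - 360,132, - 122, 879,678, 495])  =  [ - 877,  -  360, - 122, - 49,132,495, 678,696,879 ]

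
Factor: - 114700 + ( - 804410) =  - 2^1*3^1*5^1*30637^1=-  919110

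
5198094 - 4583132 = 614962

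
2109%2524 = 2109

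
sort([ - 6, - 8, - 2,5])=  [- 8, - 6,-2,5]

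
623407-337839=285568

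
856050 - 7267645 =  - 6411595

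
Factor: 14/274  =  7^1*137^ (-1) = 7/137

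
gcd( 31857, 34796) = 1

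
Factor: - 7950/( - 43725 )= 2/11 = 2^1*11^( - 1) 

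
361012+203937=564949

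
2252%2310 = 2252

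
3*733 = 2199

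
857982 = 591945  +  266037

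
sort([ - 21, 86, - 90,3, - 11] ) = [ - 90, - 21,-11, 3,86]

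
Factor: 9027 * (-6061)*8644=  - 2^2*3^2*11^1*17^1*19^1*29^1*59^1*2161^1=- 472936120668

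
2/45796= 1/22898 =0.00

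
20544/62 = 331+ 11/31  =  331.35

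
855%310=235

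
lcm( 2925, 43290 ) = 216450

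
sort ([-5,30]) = [ - 5,30]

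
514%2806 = 514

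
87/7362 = 29/2454 = 0.01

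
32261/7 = 4608 + 5/7  =  4608.71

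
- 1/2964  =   - 1 + 2963/2964 = - 0.00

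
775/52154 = 775/52154 = 0.01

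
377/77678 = 377/77678  =  0.00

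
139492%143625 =139492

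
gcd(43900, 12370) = 10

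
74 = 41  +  33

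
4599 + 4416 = 9015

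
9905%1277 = 966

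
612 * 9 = 5508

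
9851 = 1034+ 8817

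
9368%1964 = 1512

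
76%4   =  0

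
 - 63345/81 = -783 +26/27  =  - 782.04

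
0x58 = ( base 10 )88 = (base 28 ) 34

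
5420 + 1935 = 7355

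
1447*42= 60774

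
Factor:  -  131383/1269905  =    -  18769/181415 = - 5^( - 1 ) * 13^( - 1)*137^2 * 2791^( - 1)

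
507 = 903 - 396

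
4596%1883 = 830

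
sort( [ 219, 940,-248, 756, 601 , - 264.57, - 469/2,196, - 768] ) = [ - 768, - 264.57, - 248 , - 469/2, 196, 219, 601, 756, 940 ]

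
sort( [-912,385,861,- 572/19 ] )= [ - 912, - 572/19,385, 861 ] 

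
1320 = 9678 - 8358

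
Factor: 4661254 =2^1*13^1*61^1*2939^1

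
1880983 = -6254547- - 8135530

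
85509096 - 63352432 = 22156664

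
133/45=133/45 = 2.96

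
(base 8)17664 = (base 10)8116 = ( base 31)8dp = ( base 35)6LV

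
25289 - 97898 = - 72609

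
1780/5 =356 = 356.00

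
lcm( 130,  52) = 260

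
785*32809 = 25755065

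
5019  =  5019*1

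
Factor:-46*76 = -3496= - 2^3*19^1* 23^1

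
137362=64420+72942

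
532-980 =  - 448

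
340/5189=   340/5189 = 0.07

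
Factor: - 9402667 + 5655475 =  - 2^3*3^1*43^1 * 3631^1 = - 3747192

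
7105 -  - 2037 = 9142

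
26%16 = 10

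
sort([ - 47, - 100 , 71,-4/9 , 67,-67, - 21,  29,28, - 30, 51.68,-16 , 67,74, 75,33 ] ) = [ - 100 ,  -  67, - 47, - 30, - 21, - 16, - 4/9,28,29, 33, 51.68,67, 67,71, 74 , 75]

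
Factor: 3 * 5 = 3^1 * 5^1= 15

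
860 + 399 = 1259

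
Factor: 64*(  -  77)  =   - 2^6 * 7^1  *11^1 = - 4928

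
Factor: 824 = 2^3*103^1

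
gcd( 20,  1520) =20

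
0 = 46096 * 0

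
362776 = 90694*4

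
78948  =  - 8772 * ( - 9 )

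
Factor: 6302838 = 2^1*3^1 * 1050473^1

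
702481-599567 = 102914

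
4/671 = 4/671 = 0.01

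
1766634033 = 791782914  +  974851119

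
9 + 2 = 11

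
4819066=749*6434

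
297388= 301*988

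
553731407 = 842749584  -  289018177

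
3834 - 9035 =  - 5201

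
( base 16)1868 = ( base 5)144443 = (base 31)6fh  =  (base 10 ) 6248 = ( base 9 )8512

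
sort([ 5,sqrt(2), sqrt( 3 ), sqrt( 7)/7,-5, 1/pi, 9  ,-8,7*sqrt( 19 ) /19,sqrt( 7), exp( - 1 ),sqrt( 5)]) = [ - 8, - 5,1/pi,exp( - 1 ), sqrt( 7) /7, sqrt( 2 ), 7*sqrt(19 ) /19, sqrt( 3) , sqrt( 5 ), sqrt( 7 ), 5, 9]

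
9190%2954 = 328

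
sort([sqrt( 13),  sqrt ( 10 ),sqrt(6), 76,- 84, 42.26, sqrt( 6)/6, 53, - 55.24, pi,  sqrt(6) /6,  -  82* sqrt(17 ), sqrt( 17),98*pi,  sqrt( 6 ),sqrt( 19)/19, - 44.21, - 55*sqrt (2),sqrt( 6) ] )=[ - 82*sqrt( 17 ),-84, - 55*sqrt( 2), - 55.24, - 44.21,sqrt ( 19 ) /19,sqrt( 6)/6 , sqrt( 6 ) /6,sqrt( 6), sqrt(6 ), sqrt (6) , pi,sqrt( 10 ), sqrt( 13),sqrt( 17),42.26, 53,76, 98 *pi]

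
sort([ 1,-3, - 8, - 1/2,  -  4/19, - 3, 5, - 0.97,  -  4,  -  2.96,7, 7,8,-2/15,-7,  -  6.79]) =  [ - 8,-7 , - 6.79,-4 ,- 3,-3,-2.96, - 0.97, - 1/2,-4/19,  -  2/15,  1,5,7, 7,8]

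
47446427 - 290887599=- 243441172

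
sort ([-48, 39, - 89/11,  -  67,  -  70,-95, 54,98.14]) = [ - 95, - 70, - 67 ,  -  48 ,-89/11,  39 , 54,98.14]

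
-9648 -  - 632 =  - 9016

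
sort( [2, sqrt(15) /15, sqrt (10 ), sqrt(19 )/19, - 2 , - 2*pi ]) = [ - 2*pi, - 2, sqrt(19)/19, sqrt(15) /15, 2,sqrt(10)] 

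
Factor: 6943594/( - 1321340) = -3471797/660670  =  -2^( - 1)  *5^(- 1)*7^2*66067^ ( - 1 )* 70853^1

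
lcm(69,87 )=2001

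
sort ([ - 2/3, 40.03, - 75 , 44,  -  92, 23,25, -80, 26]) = [-92,- 80,  -  75, - 2/3, 23, 25,  26,  40.03,44]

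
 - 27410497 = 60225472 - 87635969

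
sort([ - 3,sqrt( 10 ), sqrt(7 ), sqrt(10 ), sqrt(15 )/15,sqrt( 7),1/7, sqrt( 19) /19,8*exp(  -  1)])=[ - 3, 1/7, sqrt( 19)/19, sqrt( 15)/15, sqrt(7 ), sqrt( 7 ),8*exp( - 1 ), sqrt(10), sqrt( 10) ]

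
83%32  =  19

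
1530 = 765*2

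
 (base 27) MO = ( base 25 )OI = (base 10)618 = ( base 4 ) 21222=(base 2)1001101010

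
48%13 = 9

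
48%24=0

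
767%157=139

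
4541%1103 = 129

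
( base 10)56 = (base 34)1M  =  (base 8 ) 70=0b111000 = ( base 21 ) 2e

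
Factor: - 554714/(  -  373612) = 389/262  =  2^( - 1 )*131^( - 1)*389^1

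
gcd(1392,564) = 12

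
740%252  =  236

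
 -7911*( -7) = 55377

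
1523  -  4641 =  - 3118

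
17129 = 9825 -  -7304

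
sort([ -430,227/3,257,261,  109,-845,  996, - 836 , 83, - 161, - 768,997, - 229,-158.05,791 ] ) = [ - 845 , - 836, - 768,  -  430, - 229, - 161, - 158.05, 227/3 , 83,109, 257,261,  791,996 , 997 ] 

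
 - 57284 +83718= 26434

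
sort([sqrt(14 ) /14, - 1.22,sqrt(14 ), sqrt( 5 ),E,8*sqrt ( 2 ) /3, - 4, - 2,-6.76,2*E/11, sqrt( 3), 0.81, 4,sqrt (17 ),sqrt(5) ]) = [ - 6.76, - 4, - 2, - 1.22,  sqrt(14 )/14,2*E/11,0.81,sqrt(3),sqrt( 5),sqrt(5 ),E, sqrt (14), 8 *sqrt(2) /3,4,sqrt( 17 ) ] 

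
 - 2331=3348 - 5679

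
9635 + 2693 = 12328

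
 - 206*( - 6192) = 1275552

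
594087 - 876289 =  - 282202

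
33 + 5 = 38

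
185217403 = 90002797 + 95214606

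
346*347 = 120062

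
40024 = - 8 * ( - 5003 ) 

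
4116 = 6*686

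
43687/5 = 8737 + 2/5= 8737.40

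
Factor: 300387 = 3^1*100129^1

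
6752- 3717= 3035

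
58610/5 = 11722  =  11722.00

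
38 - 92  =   - 54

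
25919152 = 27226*952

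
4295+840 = 5135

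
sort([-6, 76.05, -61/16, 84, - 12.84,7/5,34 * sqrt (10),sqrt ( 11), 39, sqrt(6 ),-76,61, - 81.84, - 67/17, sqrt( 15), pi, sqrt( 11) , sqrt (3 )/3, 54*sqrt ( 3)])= [  -  81.84, - 76, - 12.84, - 6, - 67/17,  -  61/16,sqrt(3)/3, 7/5, sqrt(6 ),pi, sqrt( 11), sqrt( 11), sqrt( 15),39, 61, 76.05 , 84, 54*sqrt(  3), 34*sqrt( 10 ) ] 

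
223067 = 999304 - 776237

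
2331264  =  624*3736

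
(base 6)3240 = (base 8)1350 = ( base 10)744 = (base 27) 10f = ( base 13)453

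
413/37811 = 413/37811 = 0.01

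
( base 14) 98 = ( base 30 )4e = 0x86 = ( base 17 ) 7F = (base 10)134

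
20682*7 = 144774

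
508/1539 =508/1539 = 0.33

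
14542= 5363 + 9179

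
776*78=60528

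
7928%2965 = 1998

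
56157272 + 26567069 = 82724341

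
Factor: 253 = 11^1*23^1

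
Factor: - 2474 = -2^1*1237^1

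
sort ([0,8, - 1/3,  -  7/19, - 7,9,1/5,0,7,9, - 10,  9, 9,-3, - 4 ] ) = [ - 10, - 7, - 4, - 3, - 7/19 ,- 1/3,0,0, 1/5, 7,8, 9, 9 , 9 , 9 ]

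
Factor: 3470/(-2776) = -5/4=- 2^( - 2)*5^1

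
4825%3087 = 1738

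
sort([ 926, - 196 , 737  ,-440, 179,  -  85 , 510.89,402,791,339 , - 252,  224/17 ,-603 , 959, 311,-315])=[  -  603, - 440 ,-315,  -  252 , -196,-85,224/17, 179 , 311, 339,402,510.89,737 , 791, 926,959]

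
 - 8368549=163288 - 8531837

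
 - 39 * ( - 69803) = 2722317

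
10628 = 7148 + 3480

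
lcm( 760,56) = 5320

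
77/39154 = 77/39154 = 0.00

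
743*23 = 17089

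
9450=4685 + 4765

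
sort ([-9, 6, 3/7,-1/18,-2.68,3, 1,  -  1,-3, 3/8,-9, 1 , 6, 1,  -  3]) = [  -  9, - 9, - 3, - 3, - 2.68, - 1,-1/18, 3/8 , 3/7,1, 1, 1,3, 6,6 ] 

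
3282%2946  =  336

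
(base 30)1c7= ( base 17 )469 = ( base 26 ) 1MJ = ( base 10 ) 1267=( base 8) 2363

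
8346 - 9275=-929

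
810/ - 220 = - 4 + 7/22 = -  3.68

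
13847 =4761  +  9086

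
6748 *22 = 148456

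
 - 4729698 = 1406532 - 6136230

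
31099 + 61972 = 93071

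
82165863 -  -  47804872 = 129970735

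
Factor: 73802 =2^1*36901^1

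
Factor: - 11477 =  - 23^1*499^1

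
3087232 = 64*48238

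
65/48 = 65/48= 1.35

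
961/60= 961/60 = 16.02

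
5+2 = 7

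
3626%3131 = 495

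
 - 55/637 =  - 1 + 582/637 = -0.09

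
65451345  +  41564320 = 107015665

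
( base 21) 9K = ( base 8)321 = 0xD1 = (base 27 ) 7K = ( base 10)209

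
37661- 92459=-54798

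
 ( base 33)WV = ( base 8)2077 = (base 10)1087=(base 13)658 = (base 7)3112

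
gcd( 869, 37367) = 869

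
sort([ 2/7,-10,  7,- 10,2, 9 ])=[ - 10, - 10, 2/7,2, 7, 9]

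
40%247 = 40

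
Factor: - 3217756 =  - 2^2 * 167^1*4817^1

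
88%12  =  4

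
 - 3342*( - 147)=491274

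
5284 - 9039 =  - 3755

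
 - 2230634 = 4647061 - 6877695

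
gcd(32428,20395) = 1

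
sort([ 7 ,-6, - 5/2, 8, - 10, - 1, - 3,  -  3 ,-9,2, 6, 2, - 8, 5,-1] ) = [ - 10, -9, - 8, -6, - 3,- 3, - 5/2,-1,  -  1,2, 2,5, 6, 7, 8 ] 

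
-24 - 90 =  - 114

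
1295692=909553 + 386139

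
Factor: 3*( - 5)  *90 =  - 2^1*  3^3 * 5^2 = -  1350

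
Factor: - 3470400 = -2^6*3^2*5^2*241^1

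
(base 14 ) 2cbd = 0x1F47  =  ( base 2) 1111101000111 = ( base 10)8007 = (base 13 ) 384C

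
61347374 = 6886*8909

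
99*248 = 24552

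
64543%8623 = 4182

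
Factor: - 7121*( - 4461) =31766781 = 3^1*1487^1*7121^1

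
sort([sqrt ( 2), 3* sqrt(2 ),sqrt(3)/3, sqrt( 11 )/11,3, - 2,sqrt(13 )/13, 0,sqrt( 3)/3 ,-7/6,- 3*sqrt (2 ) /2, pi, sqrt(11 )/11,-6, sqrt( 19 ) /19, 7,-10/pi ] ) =[ - 6,-10/pi, - 3*sqrt(2 ) /2, - 2,-7/6, 0,sqrt(19 ) /19,sqrt( 13 ) /13 , sqrt(11 ) /11, sqrt ( 11 )/11, sqrt(3) /3,sqrt( 3)/3,sqrt(2 ), 3, pi,3*sqrt(2 ), 7 ]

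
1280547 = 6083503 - 4802956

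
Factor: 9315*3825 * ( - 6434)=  - 2^1*3^6*5^3*17^1*23^1*3217^1 = - 229242615750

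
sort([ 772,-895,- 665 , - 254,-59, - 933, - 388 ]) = [-933, -895,-665,- 388,-254, - 59,772]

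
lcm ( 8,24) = 24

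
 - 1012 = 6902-7914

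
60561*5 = 302805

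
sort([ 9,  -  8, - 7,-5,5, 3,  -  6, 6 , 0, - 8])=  [ - 8,  -  8, - 7, - 6 , - 5, 0,3,5,6, 9 ] 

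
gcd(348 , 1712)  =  4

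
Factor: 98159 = 103^1*953^1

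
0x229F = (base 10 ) 8863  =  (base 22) I6J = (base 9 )13137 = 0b10001010011111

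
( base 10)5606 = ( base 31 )5pq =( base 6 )41542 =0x15E6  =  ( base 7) 22226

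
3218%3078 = 140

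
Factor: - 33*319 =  - 10527 = - 3^1*11^2*29^1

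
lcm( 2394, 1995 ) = 11970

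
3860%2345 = 1515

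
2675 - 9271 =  - 6596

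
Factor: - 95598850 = - 2^1 * 5^2*1911977^1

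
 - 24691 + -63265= - 87956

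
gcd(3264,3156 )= 12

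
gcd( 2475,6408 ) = 9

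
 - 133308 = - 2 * 66654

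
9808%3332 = 3144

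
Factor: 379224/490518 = 2^2 * 7^( - 1)*17^( - 1 )*23^1  =  92/119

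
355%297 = 58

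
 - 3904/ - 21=3904/21 = 185.90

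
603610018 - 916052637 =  - 312442619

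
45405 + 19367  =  64772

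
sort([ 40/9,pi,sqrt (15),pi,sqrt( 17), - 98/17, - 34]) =[  -  34, - 98/17,  pi,pi , sqrt(15 ),sqrt( 17 ), 40/9]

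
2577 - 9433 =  - 6856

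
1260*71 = 89460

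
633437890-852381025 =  - 218943135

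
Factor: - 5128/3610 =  - 2^2*5^( - 1)*19^( - 2 )*641^1 = -  2564/1805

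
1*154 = 154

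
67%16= 3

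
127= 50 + 77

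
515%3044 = 515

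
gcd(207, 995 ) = 1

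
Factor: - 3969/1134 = - 2^( - 1)*7^1 = - 7/2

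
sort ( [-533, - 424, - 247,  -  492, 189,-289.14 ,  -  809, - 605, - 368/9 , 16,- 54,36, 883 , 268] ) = [ - 809 , - 605, - 533, -492, - 424,  -  289.14, - 247,- 54, - 368/9, 16, 36, 189, 268,883 ]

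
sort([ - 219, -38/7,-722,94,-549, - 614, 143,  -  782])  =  [ - 782, - 722, - 614, - 549,-219, - 38/7, 94, 143] 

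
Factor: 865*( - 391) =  - 5^1 *17^1* 23^1*173^1  =  - 338215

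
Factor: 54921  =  3^1*18307^1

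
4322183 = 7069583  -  2747400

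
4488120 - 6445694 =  - 1957574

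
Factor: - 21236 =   -  2^2*5309^1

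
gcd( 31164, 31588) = 212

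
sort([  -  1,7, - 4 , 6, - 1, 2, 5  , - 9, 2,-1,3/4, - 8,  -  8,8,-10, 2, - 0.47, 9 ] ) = [ - 10,-9,  -  8, - 8, -4, - 1, - 1,- 1, - 0.47,3/4, 2,2, 2 , 5,6, 7,8,9 ]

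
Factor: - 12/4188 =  - 1/349 = - 349^ ( - 1 )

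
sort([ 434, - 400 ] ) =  [- 400, 434]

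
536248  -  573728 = -37480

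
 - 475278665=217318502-692597167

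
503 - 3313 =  - 2810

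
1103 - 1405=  - 302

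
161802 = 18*8989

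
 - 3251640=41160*( - 79)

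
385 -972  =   - 587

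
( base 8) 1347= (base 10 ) 743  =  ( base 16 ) 2e7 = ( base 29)PI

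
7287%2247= 546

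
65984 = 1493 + 64491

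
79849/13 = 6142 + 3/13 = 6142.23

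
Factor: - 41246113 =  - 41246113^1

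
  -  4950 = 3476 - 8426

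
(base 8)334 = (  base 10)220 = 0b11011100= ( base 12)164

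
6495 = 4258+2237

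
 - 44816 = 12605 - 57421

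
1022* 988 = 1009736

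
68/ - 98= -1 + 15/49 = -  0.69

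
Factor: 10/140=2^(-1)*7^ ( - 1 )=1/14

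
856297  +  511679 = 1367976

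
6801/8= 6801/8 =850.12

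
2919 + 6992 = 9911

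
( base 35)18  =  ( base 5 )133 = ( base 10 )43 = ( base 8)53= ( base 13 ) 34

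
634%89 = 11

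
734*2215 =1625810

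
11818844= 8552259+3266585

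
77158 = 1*77158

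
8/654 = 4/327=0.01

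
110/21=5 + 5/21 =5.24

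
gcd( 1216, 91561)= 19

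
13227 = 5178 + 8049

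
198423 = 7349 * 27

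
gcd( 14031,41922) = 9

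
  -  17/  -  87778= 17/87778 =0.00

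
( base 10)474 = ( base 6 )2110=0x1DA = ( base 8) 732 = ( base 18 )186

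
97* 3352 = 325144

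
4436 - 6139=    - 1703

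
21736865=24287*895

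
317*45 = 14265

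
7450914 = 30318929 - 22868015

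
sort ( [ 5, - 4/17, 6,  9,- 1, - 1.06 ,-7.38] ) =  [ - 7.38 ,- 1.06, -1, - 4/17, 5,6,9]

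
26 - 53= - 27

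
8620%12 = 4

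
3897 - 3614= 283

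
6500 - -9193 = 15693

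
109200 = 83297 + 25903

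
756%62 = 12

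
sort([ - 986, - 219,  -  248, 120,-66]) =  [- 986, - 248, - 219, - 66,120]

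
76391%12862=12081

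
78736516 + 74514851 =153251367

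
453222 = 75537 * 6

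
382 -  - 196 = 578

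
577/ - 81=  - 8  +  71/81  =  - 7.12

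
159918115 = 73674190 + 86243925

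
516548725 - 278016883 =238531842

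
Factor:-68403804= - 2^2* 3^1 * 7^3*16619^1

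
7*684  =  4788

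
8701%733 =638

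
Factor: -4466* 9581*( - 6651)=284587949646 = 2^1*3^2*7^1*11^2 *13^1*29^1*67^1*739^1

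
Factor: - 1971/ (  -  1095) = 3^2*5^( - 1)= 9/5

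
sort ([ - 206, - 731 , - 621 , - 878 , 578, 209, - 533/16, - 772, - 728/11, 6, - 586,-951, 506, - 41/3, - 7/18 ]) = [ - 951 ,- 878, - 772 , - 731, - 621, - 586,  -  206, - 728/11, - 533/16, - 41/3, - 7/18, 6, 209, 506, 578] 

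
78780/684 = 115 + 10/57 = 115.18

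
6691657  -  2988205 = 3703452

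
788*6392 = 5036896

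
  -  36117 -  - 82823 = 46706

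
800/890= 80/89 =0.90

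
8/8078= 4/4039 = 0.00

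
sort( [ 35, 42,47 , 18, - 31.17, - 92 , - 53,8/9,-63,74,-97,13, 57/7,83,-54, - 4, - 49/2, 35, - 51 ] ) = [- 97, - 92, - 63,-54, - 53, - 51,  -  31.17,-49/2, - 4,8/9, 57/7, 13,18,35,35, 42, 47, 74, 83]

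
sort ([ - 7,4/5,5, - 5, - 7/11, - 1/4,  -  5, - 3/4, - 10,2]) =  [ - 10, - 7, - 5, - 5, - 3/4, - 7/11, - 1/4,4/5,  2, 5]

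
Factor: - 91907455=-5^1*18381491^1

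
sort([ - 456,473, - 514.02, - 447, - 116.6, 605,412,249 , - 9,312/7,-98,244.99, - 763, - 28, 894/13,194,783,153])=[ - 763,-514.02, - 456, - 447, - 116.6,- 98, - 28, - 9, 312/7, 894/13, 153, 194,244.99,249,412,473,605,783]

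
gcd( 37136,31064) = 88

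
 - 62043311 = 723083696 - 785127007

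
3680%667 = 345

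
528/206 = 264/103 = 2.56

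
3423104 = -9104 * ( - 376) 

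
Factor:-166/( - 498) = 3^( - 1 ) = 1/3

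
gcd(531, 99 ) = 9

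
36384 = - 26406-- 62790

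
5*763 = 3815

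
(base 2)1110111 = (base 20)5j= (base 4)1313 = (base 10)119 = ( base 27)4B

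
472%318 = 154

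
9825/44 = 223 + 13/44=223.30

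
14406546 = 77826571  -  63420025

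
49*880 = 43120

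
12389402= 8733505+3655897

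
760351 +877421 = 1637772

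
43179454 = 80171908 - 36992454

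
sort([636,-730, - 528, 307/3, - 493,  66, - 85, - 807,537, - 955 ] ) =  [ - 955, - 807,-730 , - 528,-493, - 85,  66, 307/3,  537, 636] 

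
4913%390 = 233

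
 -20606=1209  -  21815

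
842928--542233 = 1385161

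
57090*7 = 399630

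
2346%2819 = 2346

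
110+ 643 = 753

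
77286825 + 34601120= 111887945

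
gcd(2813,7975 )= 29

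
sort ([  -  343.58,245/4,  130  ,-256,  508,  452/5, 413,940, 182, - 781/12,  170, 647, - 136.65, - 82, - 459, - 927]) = [ - 927, - 459, - 343.58, - 256,-136.65 ,-82 , - 781/12,245/4,  452/5, 130,  170 , 182,  413,508, 647, 940] 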